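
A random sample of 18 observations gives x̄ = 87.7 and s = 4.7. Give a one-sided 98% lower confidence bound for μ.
μ ≥ 85.24

Lower bound (one-sided):
t* = 2.224 (one-sided for 98%)
Lower bound = x̄ - t* · s/√n = 87.7 - 2.224 · 4.7/√18 = 85.24

We are 98% confident that μ ≥ 85.24.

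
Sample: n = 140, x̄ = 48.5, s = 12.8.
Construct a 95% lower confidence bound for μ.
μ ≥ 46.71

Lower bound (one-sided):
t* = 1.656 (one-sided for 95%)
Lower bound = x̄ - t* · s/√n = 48.5 - 1.656 · 12.8/√140 = 46.71

We are 95% confident that μ ≥ 46.71.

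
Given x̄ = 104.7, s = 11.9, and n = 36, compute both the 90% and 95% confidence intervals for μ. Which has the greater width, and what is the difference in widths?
95% CI is wider by 1.35

df = 35
90% CI: t* = 1.690, (101.35, 108.05), width = 2 · t* · s/√n = 6.70
95% CI: t* = 2.030, (100.67, 108.73), width = 2 · t* · s/√n = 8.05

The 95% CI is wider by 8.05 - 6.70 = 1.35.
Higher confidence requires a wider interval.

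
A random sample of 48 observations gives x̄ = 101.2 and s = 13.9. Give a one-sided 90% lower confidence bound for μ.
μ ≥ 98.59

Lower bound (one-sided):
t* = 1.300 (one-sided for 90%)
Lower bound = x̄ - t* · s/√n = 101.2 - 1.300 · 13.9/√48 = 98.59

We are 90% confident that μ ≥ 98.59.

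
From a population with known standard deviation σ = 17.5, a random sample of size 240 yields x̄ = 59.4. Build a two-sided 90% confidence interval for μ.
(57.54, 61.26)

z-interval (σ known):
z* = 1.645 for 90% confidence

Margin of error = z* · σ/√n = 1.645 · 17.5/√240 = 1.86

CI: (59.4 - 1.86, 59.4 + 1.86) = (57.54, 61.26)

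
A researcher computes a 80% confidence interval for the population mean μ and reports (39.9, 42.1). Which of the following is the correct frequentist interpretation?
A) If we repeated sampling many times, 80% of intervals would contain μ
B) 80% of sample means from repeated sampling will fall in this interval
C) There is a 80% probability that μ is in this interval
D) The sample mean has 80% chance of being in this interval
A

A) Correct — this is the frequentist long-run coverage interpretation.
B) Wrong — coverage applies to intervals containing μ, not to future x̄ values.
C) Wrong — μ is fixed; the randomness lives in the interval, not in μ.
D) Wrong — x̄ is observed and sits in the interval by construction.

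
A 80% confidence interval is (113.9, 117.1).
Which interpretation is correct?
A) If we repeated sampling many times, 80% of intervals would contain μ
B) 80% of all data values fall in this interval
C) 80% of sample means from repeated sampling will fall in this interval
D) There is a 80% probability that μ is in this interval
A

A) Correct — this is the frequentist long-run coverage interpretation.
B) Wrong — a CI is about the parameter μ, not individual data values.
C) Wrong — coverage applies to intervals containing μ, not to future x̄ values.
D) Wrong — μ is fixed; the randomness lives in the interval, not in μ.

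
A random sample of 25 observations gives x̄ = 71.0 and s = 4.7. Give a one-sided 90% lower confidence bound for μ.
μ ≥ 69.76

Lower bound (one-sided):
t* = 1.318 (one-sided for 90%)
Lower bound = x̄ - t* · s/√n = 71.0 - 1.318 · 4.7/√25 = 69.76

We are 90% confident that μ ≥ 69.76.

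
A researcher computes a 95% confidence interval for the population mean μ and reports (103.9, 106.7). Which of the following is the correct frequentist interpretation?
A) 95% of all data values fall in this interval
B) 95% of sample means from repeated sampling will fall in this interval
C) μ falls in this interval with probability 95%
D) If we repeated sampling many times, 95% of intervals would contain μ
D

A) Wrong — a CI is about the parameter μ, not individual data values.
B) Wrong — coverage applies to intervals containing μ, not to future x̄ values.
C) Wrong — μ is fixed; the randomness lives in the interval, not in μ.
D) Correct — this is the frequentist long-run coverage interpretation.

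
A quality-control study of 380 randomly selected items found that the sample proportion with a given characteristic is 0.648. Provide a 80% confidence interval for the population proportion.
(0.617, 0.679)

Proportion CI:
SE = √(p̂(1-p̂)/n) = √(0.648 · 0.352 / 380) = 0.02450

z* = 1.282
Margin = z* · SE = 1.282 · 0.02450 = 0.0314

CI: 0.648 ± 0.0314 = (0.617, 0.679)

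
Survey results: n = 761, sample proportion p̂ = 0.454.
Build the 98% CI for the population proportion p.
(0.412, 0.496)

Proportion CI:
SE = √(p̂(1-p̂)/n) = √(0.454 · 0.546 / 761) = 0.01805

z* = 2.326
Margin = z* · SE = 2.326 · 0.01805 = 0.0420

CI: 0.454 ± 0.0420 = (0.412, 0.496)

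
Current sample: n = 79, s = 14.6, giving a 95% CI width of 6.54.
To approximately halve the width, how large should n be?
n ≈ 316

CI width ∝ 1/√n
To reduce width by factor 2, need √n to grow by 2 → need 2² = 4 times as many samples.

Current: n = 79, width = 6.54
New: n = 316, width ≈ 3.23

Width reduced by factor of 6.54/3.23 = 2.02.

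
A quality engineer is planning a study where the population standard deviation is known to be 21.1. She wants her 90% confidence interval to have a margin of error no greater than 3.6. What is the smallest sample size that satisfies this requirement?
n ≥ 93

For margin E ≤ 3.6:
n ≥ (z* · σ / E)²
n ≥ (1.645 · 21.1 / 3.6)²
n ≥ 92.96

Minimum n = 93 (rounding up)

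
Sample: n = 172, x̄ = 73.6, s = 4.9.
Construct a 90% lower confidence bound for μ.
μ ≥ 73.12

Lower bound (one-sided):
t* = 1.287 (one-sided for 90%)
Lower bound = x̄ - t* · s/√n = 73.6 - 1.287 · 4.9/√172 = 73.12

We are 90% confident that μ ≥ 73.12.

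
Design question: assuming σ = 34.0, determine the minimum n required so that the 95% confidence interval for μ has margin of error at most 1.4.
n ≥ 2266

For margin E ≤ 1.4:
n ≥ (z* · σ / E)²
n ≥ (1.960 · 34.0 / 1.4)²
n ≥ 2265.76

Minimum n = 2266 (rounding up)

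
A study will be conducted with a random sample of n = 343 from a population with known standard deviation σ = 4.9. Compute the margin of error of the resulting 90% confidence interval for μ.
Margin of error = 0.44

Margin of error = z* · σ/√n
= 1.645 · 4.9/√343
= 1.645 · 4.9/18.5203
= 0.44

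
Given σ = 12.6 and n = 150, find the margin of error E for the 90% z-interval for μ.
Margin of error = 1.69

Margin of error = z* · σ/√n
= 1.645 · 12.6/√150
= 1.645 · 12.6/12.2474
= 1.69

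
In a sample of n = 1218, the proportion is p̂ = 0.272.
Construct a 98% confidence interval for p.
(0.242, 0.302)

Proportion CI:
SE = √(p̂(1-p̂)/n) = √(0.272 · 0.728 / 1218) = 0.01275

z* = 2.326
Margin = z* · SE = 2.326 · 0.01275 = 0.0297

CI: 0.272 ± 0.0297 = (0.242, 0.302)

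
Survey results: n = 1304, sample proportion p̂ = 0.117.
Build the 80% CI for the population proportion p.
(0.106, 0.128)

Proportion CI:
SE = √(p̂(1-p̂)/n) = √(0.117 · 0.883 / 1304) = 0.00890

z* = 1.282
Margin = z* · SE = 1.282 · 0.00890 = 0.0114

CI: 0.117 ± 0.0114 = (0.106, 0.128)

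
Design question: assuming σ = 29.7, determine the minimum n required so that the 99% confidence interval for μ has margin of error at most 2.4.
n ≥ 1017

For margin E ≤ 2.4:
n ≥ (z* · σ / E)²
n ≥ (2.576 · 29.7 / 2.4)²
n ≥ 1016.21

Minimum n = 1017 (rounding up)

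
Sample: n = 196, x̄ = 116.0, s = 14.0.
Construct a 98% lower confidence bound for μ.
μ ≥ 113.93

Lower bound (one-sided):
t* = 2.068 (one-sided for 98%)
Lower bound = x̄ - t* · s/√n = 116.0 - 2.068 · 14.0/√196 = 113.93

We are 98% confident that μ ≥ 113.93.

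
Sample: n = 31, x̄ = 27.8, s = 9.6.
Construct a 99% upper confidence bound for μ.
μ ≤ 32.04

Upper bound (one-sided):
t* = 2.457 (one-sided for 99%)
Upper bound = x̄ + t* · s/√n = 27.8 + 2.457 · 9.6/√31 = 32.04

We are 99% confident that μ ≤ 32.04.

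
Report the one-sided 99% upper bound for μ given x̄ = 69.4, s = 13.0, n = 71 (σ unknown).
μ ≤ 73.07

Upper bound (one-sided):
t* = 2.381 (one-sided for 99%)
Upper bound = x̄ + t* · s/√n = 69.4 + 2.381 · 13.0/√71 = 73.07

We are 99% confident that μ ≤ 73.07.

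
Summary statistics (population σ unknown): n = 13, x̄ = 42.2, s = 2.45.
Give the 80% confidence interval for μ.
(41.28, 43.12)

t-interval (σ unknown):
df = n - 1 = 12
t* = 1.356 for 80% confidence

Margin of error = t* · s/√n = 1.356 · 2.45/√13 = 0.92

CI: (41.28, 43.12)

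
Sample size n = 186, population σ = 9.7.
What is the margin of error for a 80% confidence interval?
Margin of error = 0.91

Margin of error = z* · σ/√n
= 1.282 · 9.7/√186
= 1.282 · 9.7/13.6382
= 0.91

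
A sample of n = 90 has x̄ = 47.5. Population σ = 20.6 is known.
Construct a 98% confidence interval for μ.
(42.45, 52.55)

z-interval (σ known):
z* = 2.326 for 98% confidence

Margin of error = z* · σ/√n = 2.326 · 20.6/√90 = 5.05

CI: (47.5 - 5.05, 47.5 + 5.05) = (42.45, 52.55)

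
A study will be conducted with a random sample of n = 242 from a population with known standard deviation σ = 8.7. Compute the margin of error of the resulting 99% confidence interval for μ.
Margin of error = 1.44

Margin of error = z* · σ/√n
= 2.576 · 8.7/√242
= 2.576 · 8.7/15.5563
= 1.44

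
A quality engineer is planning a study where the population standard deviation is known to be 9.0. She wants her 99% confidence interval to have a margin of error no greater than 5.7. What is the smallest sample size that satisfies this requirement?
n ≥ 17

For margin E ≤ 5.7:
n ≥ (z* · σ / E)²
n ≥ (2.576 · 9.0 / 5.7)²
n ≥ 16.54

Minimum n = 17 (rounding up)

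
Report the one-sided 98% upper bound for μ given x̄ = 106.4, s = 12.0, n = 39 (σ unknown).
μ ≤ 110.49

Upper bound (one-sided):
t* = 2.127 (one-sided for 98%)
Upper bound = x̄ + t* · s/√n = 106.4 + 2.127 · 12.0/√39 = 110.49

We are 98% confident that μ ≤ 110.49.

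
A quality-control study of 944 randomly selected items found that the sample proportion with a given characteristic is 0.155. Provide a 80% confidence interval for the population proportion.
(0.140, 0.170)

Proportion CI:
SE = √(p̂(1-p̂)/n) = √(0.155 · 0.845 / 944) = 0.01178

z* = 1.282
Margin = z* · SE = 1.282 · 0.01178 = 0.0151

CI: 0.155 ± 0.0151 = (0.140, 0.170)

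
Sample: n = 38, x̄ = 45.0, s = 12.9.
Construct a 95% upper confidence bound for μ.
μ ≤ 48.53

Upper bound (one-sided):
t* = 1.687 (one-sided for 95%)
Upper bound = x̄ + t* · s/√n = 45.0 + 1.687 · 12.9/√38 = 48.53

We are 95% confident that μ ≤ 48.53.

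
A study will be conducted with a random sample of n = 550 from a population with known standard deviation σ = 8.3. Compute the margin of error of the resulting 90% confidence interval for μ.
Margin of error = 0.58

Margin of error = z* · σ/√n
= 1.645 · 8.3/√550
= 1.645 · 8.3/23.4521
= 0.58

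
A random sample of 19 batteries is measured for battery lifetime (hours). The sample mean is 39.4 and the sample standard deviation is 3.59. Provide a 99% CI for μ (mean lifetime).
(37.03, 41.77)

t-interval (σ unknown):
df = n - 1 = 18
t* = 2.878 for 99% confidence

Margin of error = t* · s/√n = 2.878 · 3.59/√19 = 2.37

CI: (37.03, 41.77)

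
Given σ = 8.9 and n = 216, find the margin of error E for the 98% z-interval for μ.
Margin of error = 1.41

Margin of error = z* · σ/√n
= 2.326 · 8.9/√216
= 2.326 · 8.9/14.6969
= 1.41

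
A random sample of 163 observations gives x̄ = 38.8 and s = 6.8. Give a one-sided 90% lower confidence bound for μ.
μ ≥ 38.11

Lower bound (one-sided):
t* = 1.287 (one-sided for 90%)
Lower bound = x̄ - t* · s/√n = 38.8 - 1.287 · 6.8/√163 = 38.11

We are 90% confident that μ ≥ 38.11.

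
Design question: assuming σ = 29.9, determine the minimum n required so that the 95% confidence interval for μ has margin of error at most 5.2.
n ≥ 128

For margin E ≤ 5.2:
n ≥ (z* · σ / E)²
n ≥ (1.960 · 29.9 / 5.2)²
n ≥ 127.01

Minimum n = 128 (rounding up)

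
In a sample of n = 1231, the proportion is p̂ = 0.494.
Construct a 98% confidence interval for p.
(0.461, 0.527)

Proportion CI:
SE = √(p̂(1-p̂)/n) = √(0.494 · 0.506 / 1231) = 0.01425

z* = 2.326
Margin = z* · SE = 2.326 · 0.01425 = 0.0331

CI: 0.494 ± 0.0331 = (0.461, 0.527)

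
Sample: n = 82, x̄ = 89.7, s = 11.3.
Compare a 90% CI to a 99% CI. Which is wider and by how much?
99% CI is wider by 2.43

df = 81
90% CI: t* = 1.664, (87.62, 91.78), width = 2 · t* · s/√n = 4.15
99% CI: t* = 2.638, (86.41, 92.99), width = 2 · t* · s/√n = 6.58

The 99% CI is wider by 6.58 - 4.15 = 2.43.
Higher confidence requires a wider interval.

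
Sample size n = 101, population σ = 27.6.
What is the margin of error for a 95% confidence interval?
Margin of error = 5.38

Margin of error = z* · σ/√n
= 1.960 · 27.6/√101
= 1.960 · 27.6/10.0499
= 5.38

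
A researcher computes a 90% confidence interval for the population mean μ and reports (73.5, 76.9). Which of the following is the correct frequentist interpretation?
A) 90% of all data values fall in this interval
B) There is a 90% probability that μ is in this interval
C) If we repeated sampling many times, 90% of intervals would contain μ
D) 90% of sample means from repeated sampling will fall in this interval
C

A) Wrong — a CI is about the parameter μ, not individual data values.
B) Wrong — μ is fixed; the randomness lives in the interval, not in μ.
C) Correct — this is the frequentist long-run coverage interpretation.
D) Wrong — coverage applies to intervals containing μ, not to future x̄ values.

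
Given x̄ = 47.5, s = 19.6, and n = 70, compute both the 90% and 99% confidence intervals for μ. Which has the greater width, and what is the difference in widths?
99% CI is wider by 4.60

df = 69
90% CI: t* = 1.667, (43.59, 51.41), width = 2 · t* · s/√n = 7.81
99% CI: t* = 2.649, (41.29, 53.71), width = 2 · t* · s/√n = 12.41

The 99% CI is wider by 12.41 - 7.81 = 4.60.
Higher confidence requires a wider interval.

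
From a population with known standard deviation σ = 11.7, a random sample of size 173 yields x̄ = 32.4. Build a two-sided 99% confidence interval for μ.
(30.11, 34.69)

z-interval (σ known):
z* = 2.576 for 99% confidence

Margin of error = z* · σ/√n = 2.576 · 11.7/√173 = 2.29

CI: (32.4 - 2.29, 32.4 + 2.29) = (30.11, 34.69)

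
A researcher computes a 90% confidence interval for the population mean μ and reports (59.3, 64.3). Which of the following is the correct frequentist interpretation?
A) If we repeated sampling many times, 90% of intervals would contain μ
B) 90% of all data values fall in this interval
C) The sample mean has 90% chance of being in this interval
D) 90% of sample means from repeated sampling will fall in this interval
A

A) Correct — this is the frequentist long-run coverage interpretation.
B) Wrong — a CI is about the parameter μ, not individual data values.
C) Wrong — x̄ is observed and sits in the interval by construction.
D) Wrong — coverage applies to intervals containing μ, not to future x̄ values.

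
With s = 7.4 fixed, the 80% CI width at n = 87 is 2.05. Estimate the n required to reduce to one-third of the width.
n ≈ 783

CI width ∝ 1/√n
To reduce width by factor 3, need √n to grow by 3 → need 3² = 9 times as many samples.

Current: n = 87, width = 2.05
New: n = 783, width ≈ 0.68

Width reduced by factor of 2.05/0.68 = 3.01.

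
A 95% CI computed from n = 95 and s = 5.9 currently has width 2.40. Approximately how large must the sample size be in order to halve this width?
n ≈ 380

CI width ∝ 1/√n
To reduce width by factor 2, need √n to grow by 2 → need 2² = 4 times as many samples.

Current: n = 95, width = 2.40
New: n = 380, width ≈ 1.19

Width reduced by factor of 2.40/1.19 = 2.02.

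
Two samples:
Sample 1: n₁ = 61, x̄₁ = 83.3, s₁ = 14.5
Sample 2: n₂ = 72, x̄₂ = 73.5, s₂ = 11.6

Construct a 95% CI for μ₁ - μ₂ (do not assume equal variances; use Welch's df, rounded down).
(5.23, 14.37)

Difference: x̄₁ - x̄₂ = 9.80
SE = √(s₁²/n₁ + s₂²/n₂) = √(14.5²/61 + 11.6²/72) = 2.3056
df = 114.31 → 114 (Welch–Satterthwaite, rounded down)
t* = 1.981

CI: 9.80 ± 1.981 · 2.3056 = 9.80 ± 4.57 = (5.23, 14.37)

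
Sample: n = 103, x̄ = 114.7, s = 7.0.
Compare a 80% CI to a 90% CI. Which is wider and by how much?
90% CI is wider by 0.51

df = 102
80% CI: t* = 1.290, (113.81, 115.59), width = 2 · t* · s/√n = 1.78
90% CI: t* = 1.660, (113.56, 115.84), width = 2 · t* · s/√n = 2.29

The 90% CI is wider by 2.29 - 1.78 = 0.51.
Higher confidence requires a wider interval.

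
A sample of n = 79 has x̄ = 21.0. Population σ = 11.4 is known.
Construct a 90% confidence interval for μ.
(18.89, 23.11)

z-interval (σ known):
z* = 1.645 for 90% confidence

Margin of error = z* · σ/√n = 1.645 · 11.4/√79 = 2.11

CI: (21.0 - 2.11, 21.0 + 2.11) = (18.89, 23.11)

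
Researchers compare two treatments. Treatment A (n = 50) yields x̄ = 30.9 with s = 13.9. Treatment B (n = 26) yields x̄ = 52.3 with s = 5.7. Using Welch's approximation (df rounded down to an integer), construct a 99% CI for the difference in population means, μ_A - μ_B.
(-27.39, -15.41)

Difference: x̄₁ - x̄₂ = -21.40
SE = √(s₁²/n₁ + s₂²/n₂) = √(13.9²/50 + 5.7²/26) = 2.2614
df = 71.22 → 71 (Welch–Satterthwaite, rounded down)
t* = 2.647

CI: -21.40 ± 2.647 · 2.2614 = -21.40 ± 5.99 = (-27.39, -15.41)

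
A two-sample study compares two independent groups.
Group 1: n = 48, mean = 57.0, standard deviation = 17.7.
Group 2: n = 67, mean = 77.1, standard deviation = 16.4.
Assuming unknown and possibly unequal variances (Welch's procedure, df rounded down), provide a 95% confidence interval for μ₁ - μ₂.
(-26.54, -13.66)

Difference: x̄₁ - x̄₂ = -20.10
SE = √(s₁²/n₁ + s₂²/n₂) = √(17.7²/48 + 16.4²/67) = 3.2467
df = 96.58 → 96 (Welch–Satterthwaite, rounded down)
t* = 1.985

CI: -20.10 ± 1.985 · 3.2467 = -20.10 ± 6.44 = (-26.54, -13.66)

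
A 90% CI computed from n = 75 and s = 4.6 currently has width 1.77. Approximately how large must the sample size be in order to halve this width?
n ≈ 300

CI width ∝ 1/√n
To reduce width by factor 2, need √n to grow by 2 → need 2² = 4 times as many samples.

Current: n = 75, width = 1.77
New: n = 300, width ≈ 0.88

Width reduced by factor of 1.77/0.88 = 2.01.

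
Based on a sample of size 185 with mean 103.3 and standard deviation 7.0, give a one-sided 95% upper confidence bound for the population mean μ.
μ ≤ 104.15

Upper bound (one-sided):
t* = 1.653 (one-sided for 95%)
Upper bound = x̄ + t* · s/√n = 103.3 + 1.653 · 7.0/√185 = 104.15

We are 95% confident that μ ≤ 104.15.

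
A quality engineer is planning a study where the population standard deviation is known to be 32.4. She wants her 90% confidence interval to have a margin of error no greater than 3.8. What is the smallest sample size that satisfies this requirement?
n ≥ 197

For margin E ≤ 3.8:
n ≥ (z* · σ / E)²
n ≥ (1.645 · 32.4 / 3.8)²
n ≥ 196.72

Minimum n = 197 (rounding up)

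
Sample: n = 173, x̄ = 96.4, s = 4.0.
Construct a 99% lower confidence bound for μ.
μ ≥ 95.69

Lower bound (one-sided):
t* = 2.348 (one-sided for 99%)
Lower bound = x̄ - t* · s/√n = 96.4 - 2.348 · 4.0/√173 = 95.69

We are 99% confident that μ ≥ 95.69.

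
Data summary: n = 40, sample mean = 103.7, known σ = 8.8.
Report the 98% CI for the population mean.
(100.46, 106.94)

z-interval (σ known):
z* = 2.326 for 98% confidence

Margin of error = z* · σ/√n = 2.326 · 8.8/√40 = 3.24

CI: (103.7 - 3.24, 103.7 + 3.24) = (100.46, 106.94)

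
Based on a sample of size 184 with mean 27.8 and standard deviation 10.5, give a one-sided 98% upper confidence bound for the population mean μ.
μ ≤ 29.40

Upper bound (one-sided):
t* = 2.068 (one-sided for 98%)
Upper bound = x̄ + t* · s/√n = 27.8 + 2.068 · 10.5/√184 = 29.40

We are 98% confident that μ ≤ 29.40.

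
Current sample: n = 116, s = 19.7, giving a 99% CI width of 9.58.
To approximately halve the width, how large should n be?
n ≈ 464

CI width ∝ 1/√n
To reduce width by factor 2, need √n to grow by 2 → need 2² = 4 times as many samples.

Current: n = 116, width = 9.58
New: n = 464, width ≈ 4.73

Width reduced by factor of 9.58/4.73 = 2.03.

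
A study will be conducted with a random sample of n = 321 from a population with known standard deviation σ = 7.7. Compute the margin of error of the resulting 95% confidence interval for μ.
Margin of error = 0.84

Margin of error = z* · σ/√n
= 1.960 · 7.7/√321
= 1.960 · 7.7/17.9165
= 0.84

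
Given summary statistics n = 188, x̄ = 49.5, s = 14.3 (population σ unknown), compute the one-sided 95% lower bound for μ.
μ ≥ 47.78

Lower bound (one-sided):
t* = 1.653 (one-sided for 95%)
Lower bound = x̄ - t* · s/√n = 49.5 - 1.653 · 14.3/√188 = 47.78

We are 95% confident that μ ≥ 47.78.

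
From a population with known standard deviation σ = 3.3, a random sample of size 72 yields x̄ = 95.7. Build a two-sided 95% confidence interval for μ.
(94.94, 96.46)

z-interval (σ known):
z* = 1.960 for 95% confidence

Margin of error = z* · σ/√n = 1.960 · 3.3/√72 = 0.76

CI: (95.7 - 0.76, 95.7 + 0.76) = (94.94, 96.46)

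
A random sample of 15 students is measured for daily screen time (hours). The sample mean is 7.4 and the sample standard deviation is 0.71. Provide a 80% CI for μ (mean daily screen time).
(7.15, 7.65)

t-interval (σ unknown):
df = n - 1 = 14
t* = 1.345 for 80% confidence

Margin of error = t* · s/√n = 1.345 · 0.71/√15 = 0.25

CI: (7.15, 7.65)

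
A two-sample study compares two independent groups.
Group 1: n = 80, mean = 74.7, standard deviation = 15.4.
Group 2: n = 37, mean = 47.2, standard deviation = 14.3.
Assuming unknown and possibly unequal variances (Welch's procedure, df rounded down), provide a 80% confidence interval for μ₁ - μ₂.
(23.73, 31.27)

Difference: x̄₁ - x̄₂ = 27.50
SE = √(s₁²/n₁ + s₂²/n₂) = √(15.4²/80 + 14.3²/37) = 2.9140
df = 75.13 → 75 (Welch–Satterthwaite, rounded down)
t* = 1.293

CI: 27.50 ± 1.293 · 2.9140 = 27.50 ± 3.77 = (23.73, 31.27)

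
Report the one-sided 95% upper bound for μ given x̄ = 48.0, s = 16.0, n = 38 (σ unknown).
μ ≤ 52.38

Upper bound (one-sided):
t* = 1.687 (one-sided for 95%)
Upper bound = x̄ + t* · s/√n = 48.0 + 1.687 · 16.0/√38 = 52.38

We are 95% confident that μ ≤ 52.38.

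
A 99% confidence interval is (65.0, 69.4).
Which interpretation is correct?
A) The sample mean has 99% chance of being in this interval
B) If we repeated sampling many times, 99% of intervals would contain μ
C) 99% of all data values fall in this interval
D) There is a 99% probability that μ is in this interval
B

A) Wrong — x̄ is observed and sits in the interval by construction.
B) Correct — this is the frequentist long-run coverage interpretation.
C) Wrong — a CI is about the parameter μ, not individual data values.
D) Wrong — μ is fixed; the randomness lives in the interval, not in μ.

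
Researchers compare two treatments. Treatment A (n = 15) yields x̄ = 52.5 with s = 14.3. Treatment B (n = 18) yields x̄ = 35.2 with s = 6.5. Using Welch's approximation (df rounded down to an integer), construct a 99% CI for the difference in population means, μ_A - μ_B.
(5.80, 28.80)

Difference: x̄₁ - x̄₂ = 17.30
SE = √(s₁²/n₁ + s₂²/n₂) = √(14.3²/15 + 6.5²/18) = 3.9975
df = 18.78 → 18 (Welch–Satterthwaite, rounded down)
t* = 2.878

CI: 17.30 ± 2.878 · 3.9975 = 17.30 ± 11.50 = (5.80, 28.80)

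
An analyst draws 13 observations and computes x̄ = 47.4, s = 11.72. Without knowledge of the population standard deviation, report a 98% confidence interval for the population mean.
(38.69, 56.11)

t-interval (σ unknown):
df = n - 1 = 12
t* = 2.681 for 98% confidence

Margin of error = t* · s/√n = 2.681 · 11.72/√13 = 8.71

CI: (38.69, 56.11)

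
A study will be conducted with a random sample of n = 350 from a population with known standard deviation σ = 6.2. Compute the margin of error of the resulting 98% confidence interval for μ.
Margin of error = 0.77

Margin of error = z* · σ/√n
= 2.326 · 6.2/√350
= 2.326 · 6.2/18.7083
= 0.77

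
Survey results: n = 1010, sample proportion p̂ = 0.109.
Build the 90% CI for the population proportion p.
(0.093, 0.125)

Proportion CI:
SE = √(p̂(1-p̂)/n) = √(0.109 · 0.891 / 1010) = 0.00981

z* = 1.645
Margin = z* · SE = 1.645 · 0.00981 = 0.0161

CI: 0.109 ± 0.0161 = (0.093, 0.125)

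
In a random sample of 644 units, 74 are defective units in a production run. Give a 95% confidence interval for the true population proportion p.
(0.090, 0.140)

Proportion CI:
p̂ = 74/644 = 0.11491
SE = √(p̂(1-p̂)/n) = √(0.11491 · 0.88509 / 644) = 0.01257

z* = 1.960
Margin = z* · SE = 1.960 · 0.01257 = 0.0246

CI: 0.11491 ± 0.0246 = (0.090, 0.140)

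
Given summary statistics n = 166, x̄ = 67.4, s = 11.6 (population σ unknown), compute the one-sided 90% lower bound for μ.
μ ≥ 66.24

Lower bound (one-sided):
t* = 1.287 (one-sided for 90%)
Lower bound = x̄ - t* · s/√n = 67.4 - 1.287 · 11.6/√166 = 66.24

We are 90% confident that μ ≥ 66.24.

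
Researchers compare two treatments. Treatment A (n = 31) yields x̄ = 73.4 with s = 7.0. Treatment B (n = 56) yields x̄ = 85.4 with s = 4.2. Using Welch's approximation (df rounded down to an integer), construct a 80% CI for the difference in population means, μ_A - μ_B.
(-13.79, -10.21)

Difference: x̄₁ - x̄₂ = -12.00
SE = √(s₁²/n₁ + s₂²/n₂) = √(7.0²/31 + 4.2²/56) = 1.3768
df = 42.23 → 42 (Welch–Satterthwaite, rounded down)
t* = 1.302

CI: -12.00 ± 1.302 · 1.3768 = -12.00 ± 1.79 = (-13.79, -10.21)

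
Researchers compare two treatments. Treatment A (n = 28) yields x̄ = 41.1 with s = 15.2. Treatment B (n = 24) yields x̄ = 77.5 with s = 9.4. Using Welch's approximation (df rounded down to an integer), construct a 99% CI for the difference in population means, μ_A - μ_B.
(-45.69, -27.11)

Difference: x̄₁ - x̄₂ = -36.40
SE = √(s₁²/n₁ + s₂²/n₂) = √(15.2²/28 + 9.4²/24) = 3.4544
df = 45.77 → 45 (Welch–Satterthwaite, rounded down)
t* = 2.690

CI: -36.40 ± 2.690 · 3.4544 = -36.40 ± 9.29 = (-45.69, -27.11)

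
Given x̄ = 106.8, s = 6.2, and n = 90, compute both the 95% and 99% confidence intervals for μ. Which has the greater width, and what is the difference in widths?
99% CI is wider by 0.84

df = 89
95% CI: t* = 1.987, (105.50, 108.10), width = 2 · t* · s/√n = 2.60
99% CI: t* = 2.632, (105.08, 108.52), width = 2 · t* · s/√n = 3.44

The 99% CI is wider by 3.44 - 2.60 = 0.84.
Higher confidence requires a wider interval.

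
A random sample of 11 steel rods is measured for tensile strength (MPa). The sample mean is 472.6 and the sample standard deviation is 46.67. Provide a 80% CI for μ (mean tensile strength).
(453.29, 491.91)

t-interval (σ unknown):
df = n - 1 = 10
t* = 1.372 for 80% confidence

Margin of error = t* · s/√n = 1.372 · 46.67/√11 = 19.31

CI: (453.29, 491.91)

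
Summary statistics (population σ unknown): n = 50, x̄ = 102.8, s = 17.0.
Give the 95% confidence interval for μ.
(97.97, 107.63)

t-interval (σ unknown):
df = n - 1 = 49
t* = 2.010 for 95% confidence

Margin of error = t* · s/√n = 2.010 · 17.0/√50 = 4.83

CI: (97.97, 107.63)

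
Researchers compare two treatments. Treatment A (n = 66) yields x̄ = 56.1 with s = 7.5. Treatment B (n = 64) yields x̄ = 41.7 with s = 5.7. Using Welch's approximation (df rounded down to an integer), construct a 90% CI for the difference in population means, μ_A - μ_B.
(12.47, 16.33)

Difference: x̄₁ - x̄₂ = 14.40
SE = √(s₁²/n₁ + s₂²/n₂) = √(7.5²/66 + 5.7²/64) = 1.1662
df = 121.15 → 121 (Welch–Satterthwaite, rounded down)
t* = 1.658

CI: 14.40 ± 1.658 · 1.1662 = 14.40 ± 1.93 = (12.47, 16.33)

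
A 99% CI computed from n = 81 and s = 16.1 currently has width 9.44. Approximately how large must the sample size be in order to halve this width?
n ≈ 324

CI width ∝ 1/√n
To reduce width by factor 2, need √n to grow by 2 → need 2² = 4 times as many samples.

Current: n = 81, width = 9.44
New: n = 324, width ≈ 4.64

Width reduced by factor of 9.44/4.64 = 2.03.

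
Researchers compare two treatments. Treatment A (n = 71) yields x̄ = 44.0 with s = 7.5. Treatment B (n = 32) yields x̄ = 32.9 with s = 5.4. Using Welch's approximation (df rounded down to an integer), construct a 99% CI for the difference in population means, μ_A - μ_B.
(7.66, 14.54)

Difference: x̄₁ - x̄₂ = 11.10
SE = √(s₁²/n₁ + s₂²/n₂) = √(7.5²/71 + 5.4²/32) = 1.3052
df = 81.17 → 81 (Welch–Satterthwaite, rounded down)
t* = 2.638

CI: 11.10 ± 2.638 · 1.3052 = 11.10 ± 3.44 = (7.66, 14.54)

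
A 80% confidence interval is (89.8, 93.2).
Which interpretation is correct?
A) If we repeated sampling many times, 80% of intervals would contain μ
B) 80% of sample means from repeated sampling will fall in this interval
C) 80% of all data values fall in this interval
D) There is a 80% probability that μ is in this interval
A

A) Correct — this is the frequentist long-run coverage interpretation.
B) Wrong — coverage applies to intervals containing μ, not to future x̄ values.
C) Wrong — a CI is about the parameter μ, not individual data values.
D) Wrong — μ is fixed; the randomness lives in the interval, not in μ.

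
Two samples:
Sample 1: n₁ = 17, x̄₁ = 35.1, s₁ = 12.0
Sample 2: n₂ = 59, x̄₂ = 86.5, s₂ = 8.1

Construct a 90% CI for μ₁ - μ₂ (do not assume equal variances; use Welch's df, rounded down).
(-56.74, -46.06)

Difference: x̄₁ - x̄₂ = -51.40
SE = √(s₁²/n₁ + s₂²/n₂) = √(12.0²/17 + 8.1²/59) = 3.0956
df = 20.38 → 20 (Welch–Satterthwaite, rounded down)
t* = 1.725

CI: -51.40 ± 1.725 · 3.0956 = -51.40 ± 5.34 = (-56.74, -46.06)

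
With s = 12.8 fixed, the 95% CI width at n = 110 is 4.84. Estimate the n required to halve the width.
n ≈ 440

CI width ∝ 1/√n
To reduce width by factor 2, need √n to grow by 2 → need 2² = 4 times as many samples.

Current: n = 110, width = 4.84
New: n = 440, width ≈ 2.40

Width reduced by factor of 4.84/2.40 = 2.02.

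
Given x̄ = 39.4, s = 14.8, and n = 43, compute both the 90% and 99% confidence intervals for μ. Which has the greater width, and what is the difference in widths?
99% CI is wider by 4.59

df = 42
90% CI: t* = 1.682, (35.60, 43.20), width = 2 · t* · s/√n = 7.59
99% CI: t* = 2.698, (33.31, 45.49), width = 2 · t* · s/√n = 12.18

The 99% CI is wider by 12.18 - 7.59 = 4.59.
Higher confidence requires a wider interval.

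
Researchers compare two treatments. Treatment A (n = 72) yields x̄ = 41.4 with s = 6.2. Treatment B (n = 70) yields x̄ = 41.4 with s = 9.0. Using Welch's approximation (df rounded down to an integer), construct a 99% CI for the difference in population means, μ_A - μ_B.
(-3.40, 3.40)

Difference: x̄₁ - x̄₂ = 0.00
SE = √(s₁²/n₁ + s₂²/n₂) = √(6.2²/72 + 9.0²/70) = 1.3004
df = 122.10 → 122 (Welch–Satterthwaite, rounded down)
t* = 2.617

CI: 0.00 ± 2.617 · 1.3004 = 0.00 ± 3.40 = (-3.40, 3.40)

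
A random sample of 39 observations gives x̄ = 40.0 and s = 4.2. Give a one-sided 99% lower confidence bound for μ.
μ ≥ 38.37

Lower bound (one-sided):
t* = 2.429 (one-sided for 99%)
Lower bound = x̄ - t* · s/√n = 40.0 - 2.429 · 4.2/√39 = 38.37

We are 99% confident that μ ≥ 38.37.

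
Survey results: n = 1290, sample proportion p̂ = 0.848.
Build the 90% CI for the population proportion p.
(0.832, 0.864)

Proportion CI:
SE = √(p̂(1-p̂)/n) = √(0.848 · 0.152 / 1290) = 0.01000

z* = 1.645
Margin = z* · SE = 1.645 · 0.01000 = 0.0164

CI: 0.848 ± 0.0164 = (0.832, 0.864)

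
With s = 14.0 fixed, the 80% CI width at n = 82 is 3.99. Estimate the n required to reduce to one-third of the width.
n ≈ 738

CI width ∝ 1/√n
To reduce width by factor 3, need √n to grow by 3 → need 3² = 9 times as many samples.

Current: n = 82, width = 3.99
New: n = 738, width ≈ 1.32

Width reduced by factor of 3.99/1.32 = 3.02.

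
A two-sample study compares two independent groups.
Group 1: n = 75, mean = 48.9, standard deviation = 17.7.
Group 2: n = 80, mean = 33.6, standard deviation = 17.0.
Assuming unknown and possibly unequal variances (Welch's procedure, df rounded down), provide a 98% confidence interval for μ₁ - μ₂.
(8.74, 21.86)

Difference: x̄₁ - x̄₂ = 15.30
SE = √(s₁²/n₁ + s₂²/n₂) = √(17.7²/75 + 17.0²/80) = 2.7910
df = 151.32 → 151 (Welch–Satterthwaite, rounded down)
t* = 2.351

CI: 15.30 ± 2.351 · 2.7910 = 15.30 ± 6.56 = (8.74, 21.86)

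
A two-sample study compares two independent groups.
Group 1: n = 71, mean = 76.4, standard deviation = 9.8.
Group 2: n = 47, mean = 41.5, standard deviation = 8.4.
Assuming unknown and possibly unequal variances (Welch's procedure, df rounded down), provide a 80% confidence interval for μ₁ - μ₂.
(32.72, 37.08)

Difference: x̄₁ - x̄₂ = 34.90
SE = √(s₁²/n₁ + s₂²/n₂) = √(9.8²/71 + 8.4²/47) = 1.6894
df = 108.40 → 108 (Welch–Satterthwaite, rounded down)
t* = 1.289

CI: 34.90 ± 1.289 · 1.6894 = 34.90 ± 2.18 = (32.72, 37.08)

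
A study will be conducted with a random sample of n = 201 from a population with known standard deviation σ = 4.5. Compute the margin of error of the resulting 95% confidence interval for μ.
Margin of error = 0.62

Margin of error = z* · σ/√n
= 1.960 · 4.5/√201
= 1.960 · 4.5/14.1774
= 0.62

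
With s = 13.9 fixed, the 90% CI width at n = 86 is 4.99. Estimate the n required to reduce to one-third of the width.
n ≈ 774

CI width ∝ 1/√n
To reduce width by factor 3, need √n to grow by 3 → need 3² = 9 times as many samples.

Current: n = 86, width = 4.99
New: n = 774, width ≈ 1.65

Width reduced by factor of 4.99/1.65 = 3.02.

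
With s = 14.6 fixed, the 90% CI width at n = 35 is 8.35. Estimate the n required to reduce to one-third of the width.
n ≈ 315

CI width ∝ 1/√n
To reduce width by factor 3, need √n to grow by 3 → need 3² = 9 times as many samples.

Current: n = 35, width = 8.35
New: n = 315, width ≈ 2.71

Width reduced by factor of 8.35/2.71 = 3.08.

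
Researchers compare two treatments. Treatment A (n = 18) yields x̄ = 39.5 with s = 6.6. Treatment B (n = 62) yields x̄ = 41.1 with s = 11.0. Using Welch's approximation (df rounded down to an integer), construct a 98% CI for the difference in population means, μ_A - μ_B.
(-6.64, 3.44)

Difference: x̄₁ - x̄₂ = -1.60
SE = √(s₁²/n₁ + s₂²/n₂) = √(6.6²/18 + 11.0²/62) = 2.0908
df = 46.96 → 46 (Welch–Satterthwaite, rounded down)
t* = 2.410

CI: -1.60 ± 2.410 · 2.0908 = -1.60 ± 5.04 = (-6.64, 3.44)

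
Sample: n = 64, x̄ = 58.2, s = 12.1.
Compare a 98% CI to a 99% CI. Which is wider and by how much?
99% CI is wider by 0.81

df = 63
98% CI: t* = 2.387, (54.59, 61.81), width = 2 · t* · s/√n = 7.22
99% CI: t* = 2.656, (54.18, 62.22), width = 2 · t* · s/√n = 8.03

The 99% CI is wider by 8.03 - 7.22 = 0.81.
Higher confidence requires a wider interval.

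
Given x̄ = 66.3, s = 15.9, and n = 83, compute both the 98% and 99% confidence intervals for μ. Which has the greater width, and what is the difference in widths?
99% CI is wider by 0.92

df = 82
98% CI: t* = 2.373, (62.16, 70.44), width = 2 · t* · s/√n = 8.28
99% CI: t* = 2.637, (61.70, 70.90), width = 2 · t* · s/√n = 9.20

The 99% CI is wider by 9.20 - 8.28 = 0.92.
Higher confidence requires a wider interval.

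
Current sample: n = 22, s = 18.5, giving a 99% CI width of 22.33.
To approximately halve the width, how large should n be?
n ≈ 88

CI width ∝ 1/√n
To reduce width by factor 2, need √n to grow by 2 → need 2² = 4 times as many samples.

Current: n = 22, width = 22.33
New: n = 88, width ≈ 10.39

Width reduced by factor of 22.33/10.39 = 2.15.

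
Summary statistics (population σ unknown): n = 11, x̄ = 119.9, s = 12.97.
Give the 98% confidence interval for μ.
(109.09, 130.71)

t-interval (σ unknown):
df = n - 1 = 10
t* = 2.764 for 98% confidence

Margin of error = t* · s/√n = 2.764 · 12.97/√11 = 10.81

CI: (109.09, 130.71)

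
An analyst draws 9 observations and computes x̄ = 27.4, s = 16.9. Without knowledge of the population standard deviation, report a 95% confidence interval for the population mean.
(14.41, 40.39)

t-interval (σ unknown):
df = n - 1 = 8
t* = 2.306 for 95% confidence

Margin of error = t* · s/√n = 2.306 · 16.9/√9 = 12.99

CI: (14.41, 40.39)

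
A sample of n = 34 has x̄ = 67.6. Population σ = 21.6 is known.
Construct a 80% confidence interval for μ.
(62.85, 72.35)

z-interval (σ known):
z* = 1.282 for 80% confidence

Margin of error = z* · σ/√n = 1.282 · 21.6/√34 = 4.75

CI: (67.6 - 4.75, 67.6 + 4.75) = (62.85, 72.35)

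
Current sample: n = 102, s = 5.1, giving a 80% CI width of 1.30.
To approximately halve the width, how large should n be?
n ≈ 408

CI width ∝ 1/√n
To reduce width by factor 2, need √n to grow by 2 → need 2² = 4 times as many samples.

Current: n = 102, width = 1.30
New: n = 408, width ≈ 0.65

Width reduced by factor of 1.30/0.65 = 2.00.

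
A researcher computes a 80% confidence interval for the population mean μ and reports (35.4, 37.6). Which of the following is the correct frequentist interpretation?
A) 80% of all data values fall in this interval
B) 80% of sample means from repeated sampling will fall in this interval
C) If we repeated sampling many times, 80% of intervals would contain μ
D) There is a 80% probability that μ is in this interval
C

A) Wrong — a CI is about the parameter μ, not individual data values.
B) Wrong — coverage applies to intervals containing μ, not to future x̄ values.
C) Correct — this is the frequentist long-run coverage interpretation.
D) Wrong — μ is fixed; the randomness lives in the interval, not in μ.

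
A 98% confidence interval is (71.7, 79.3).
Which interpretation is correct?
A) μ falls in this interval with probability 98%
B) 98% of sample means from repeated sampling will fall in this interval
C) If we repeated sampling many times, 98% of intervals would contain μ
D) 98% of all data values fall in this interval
C

A) Wrong — μ is fixed; the randomness lives in the interval, not in μ.
B) Wrong — coverage applies to intervals containing μ, not to future x̄ values.
C) Correct — this is the frequentist long-run coverage interpretation.
D) Wrong — a CI is about the parameter μ, not individual data values.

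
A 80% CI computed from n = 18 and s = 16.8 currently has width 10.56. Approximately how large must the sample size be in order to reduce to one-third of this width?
n ≈ 162

CI width ∝ 1/√n
To reduce width by factor 3, need √n to grow by 3 → need 3² = 9 times as many samples.

Current: n = 18, width = 10.56
New: n = 162, width ≈ 3.40

Width reduced by factor of 10.56/3.40 = 3.11.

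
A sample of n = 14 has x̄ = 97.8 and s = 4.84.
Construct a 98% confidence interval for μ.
(94.37, 101.23)

t-interval (σ unknown):
df = n - 1 = 13
t* = 2.650 for 98% confidence

Margin of error = t* · s/√n = 2.650 · 4.84/√14 = 3.43

CI: (94.37, 101.23)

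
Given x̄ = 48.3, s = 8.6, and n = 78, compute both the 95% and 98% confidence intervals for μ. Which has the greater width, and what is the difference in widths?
98% CI is wider by 0.75

df = 77
95% CI: t* = 1.991, (46.36, 50.24), width = 2 · t* · s/√n = 3.88
98% CI: t* = 2.376, (45.99, 50.61), width = 2 · t* · s/√n = 4.63

The 98% CI is wider by 4.63 - 3.88 = 0.75.
Higher confidence requires a wider interval.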